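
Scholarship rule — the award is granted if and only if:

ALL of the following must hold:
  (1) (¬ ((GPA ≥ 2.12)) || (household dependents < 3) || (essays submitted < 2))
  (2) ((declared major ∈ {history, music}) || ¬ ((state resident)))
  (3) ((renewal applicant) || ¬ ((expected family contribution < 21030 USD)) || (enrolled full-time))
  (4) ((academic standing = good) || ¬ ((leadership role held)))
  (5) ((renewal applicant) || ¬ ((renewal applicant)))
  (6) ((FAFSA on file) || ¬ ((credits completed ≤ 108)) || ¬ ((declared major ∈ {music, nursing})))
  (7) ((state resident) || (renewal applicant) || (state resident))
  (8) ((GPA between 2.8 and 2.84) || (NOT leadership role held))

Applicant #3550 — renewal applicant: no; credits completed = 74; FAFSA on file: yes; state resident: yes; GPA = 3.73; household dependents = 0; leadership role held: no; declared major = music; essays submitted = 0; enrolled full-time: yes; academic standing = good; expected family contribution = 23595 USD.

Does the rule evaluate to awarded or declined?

Atomic conditions:
  GPA ≥ 2.12: 3.73 ≥ 2.12 is true
  household dependents < 3: 0 < 3 is true
  essays submitted < 2: 0 < 2 is true
  declared major ∈ {history, music}: music is in the set → true
  state resident: yes → true
  renewal applicant: no → false
  expected family contribution < 21030 USD: 23595 < 21030 is false
  enrolled full-time: yes → true
  academic standing = good: good == good is true
  leadership role held: no → false
  FAFSA on file: yes → true
  credits completed ≤ 108: 74 ≤ 108 is true
  declared major ∈ {music, nursing}: music is in the set → true
  GPA between 2.8 and 2.84: 3.73 in [2.8, 2.84] is false
  NOT leadership role held: no → true
Combine:
[1.1] NOT true = false
[1] false OR true OR true = true
[2.2] NOT true = false
[2] true OR false = true
[3.2] NOT false = true
[3] false OR true OR true = true
[4.2] NOT false = true
[4] true OR true = true
[5.2] NOT false = true
[5] false OR true = true
[6.2] NOT true = false
[6.3] NOT true = false
[6] true OR false OR false = true
[7] true OR false OR true = true
[8] false OR true = true
[root] true AND true AND true AND true AND true AND true AND true AND true = true
Overall: true → awarded

Awarded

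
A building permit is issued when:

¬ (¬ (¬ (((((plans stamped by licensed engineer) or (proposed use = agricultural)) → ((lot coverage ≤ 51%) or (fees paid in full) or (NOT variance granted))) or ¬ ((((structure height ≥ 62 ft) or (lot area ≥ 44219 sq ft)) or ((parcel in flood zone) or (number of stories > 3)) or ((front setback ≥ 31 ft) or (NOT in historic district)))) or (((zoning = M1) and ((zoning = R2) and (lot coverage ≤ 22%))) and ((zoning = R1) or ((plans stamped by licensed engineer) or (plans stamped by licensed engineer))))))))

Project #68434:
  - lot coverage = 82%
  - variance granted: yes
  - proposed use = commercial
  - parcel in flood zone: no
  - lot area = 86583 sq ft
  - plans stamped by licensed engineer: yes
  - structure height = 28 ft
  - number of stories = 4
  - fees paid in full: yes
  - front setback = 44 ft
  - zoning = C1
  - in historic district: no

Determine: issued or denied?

Atomic conditions:
  plans stamped by licensed engineer: yes → true
  proposed use = agricultural: commercial == agricultural is false
  lot coverage ≤ 51%: 82 ≤ 51 is false
  fees paid in full: yes → true
  NOT variance granted: yes → false
  structure height ≥ 62 ft: 28 ≥ 62 is false
  lot area ≥ 44219 sq ft: 86583 ≥ 44219 is true
  parcel in flood zone: no → false
  number of stories > 3: 4 > 3 is true
  front setback ≥ 31 ft: 44 ≥ 31 is true
  NOT in historic district: no → true
  zoning = M1: C1 == M1 is false
  zoning = R2: C1 == R2 is false
  lot coverage ≤ 22%: 82 ≤ 22 is false
  zoning = R1: C1 == R1 is false
Combine:
[1.1.1.1.1] true OR false = true
[1.1.1.1.2] false OR true OR false = true
[1.1.1.1] true → true = true
[1.1.1.2.1.1] false OR true = true
[1.1.1.2.1.2] false OR true = true
[1.1.1.2.1.3] true OR true = true
[1.1.1.2.1] true OR true OR true = true
[1.1.1.2] NOT true = false
[1.1.1.3.1.2] false AND false = false
[1.1.1.3.1] false AND false = false
[1.1.1.3.2.2] true OR true = true
[1.1.1.3.2] false OR true = true
[1.1.1.3] false AND true = false
[1.1.1] true OR false OR false = true
[1.1] NOT true = false
[1] NOT false = true
[root] NOT true = false
Overall: false → denied

Denied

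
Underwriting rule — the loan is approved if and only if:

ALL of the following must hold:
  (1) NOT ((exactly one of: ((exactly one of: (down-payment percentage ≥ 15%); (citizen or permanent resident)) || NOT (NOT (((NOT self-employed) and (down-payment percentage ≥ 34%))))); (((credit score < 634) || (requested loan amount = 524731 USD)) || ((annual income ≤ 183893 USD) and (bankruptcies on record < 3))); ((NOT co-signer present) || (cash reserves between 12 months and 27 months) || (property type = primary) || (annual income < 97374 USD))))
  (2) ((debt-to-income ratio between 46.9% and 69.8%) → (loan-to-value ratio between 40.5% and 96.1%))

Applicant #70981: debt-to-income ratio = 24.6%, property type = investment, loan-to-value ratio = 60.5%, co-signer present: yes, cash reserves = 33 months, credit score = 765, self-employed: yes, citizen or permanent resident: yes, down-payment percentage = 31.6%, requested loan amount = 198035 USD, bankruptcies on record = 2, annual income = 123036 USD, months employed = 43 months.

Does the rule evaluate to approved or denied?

Atomic conditions:
  down-payment percentage ≥ 15%: 31.6 ≥ 15 is true
  citizen or permanent resident: yes → true
  NOT self-employed: yes → false
  down-payment percentage ≥ 34%: 31.6 ≥ 34 is false
  credit score < 634: 765 < 634 is false
  requested loan amount = 524731 USD: 198035 == 524731 is false
  annual income ≤ 183893 USD: 123036 ≤ 183893 is true
  bankruptcies on record < 3: 2 < 3 is true
  NOT co-signer present: yes → false
  cash reserves between 12 months and 27 months: 33 in [12, 27] is false
  property type = primary: investment == primary is false
  annual income < 97374 USD: 123036 < 97374 is false
  debt-to-income ratio between 46.9% and 69.8%: 24.6 in [46.9, 69.8] is false
  loan-to-value ratio between 40.5% and 96.1%: 60.5 in [40.5, 96.1] is true
Combine:
[1.1.1.1] exactly-one(true, true) = false
[1.1.1.2.1.1] false AND false = false
[1.1.1.2.1] NOT false = true
[1.1.1.2] NOT true = false
[1.1.1] false OR false = false
[1.1.2.1] false OR false = false
[1.1.2.2] true AND true = true
[1.1.2] false OR true = true
[1.1.3] false OR false OR false OR false = false
[1.1] exactly-one(false, true, false) = true
[1] NOT true = false
[2] false → true (antecedent false ⇒ implication holds) = true
[root] false AND true = false
Overall: false → denied

Denied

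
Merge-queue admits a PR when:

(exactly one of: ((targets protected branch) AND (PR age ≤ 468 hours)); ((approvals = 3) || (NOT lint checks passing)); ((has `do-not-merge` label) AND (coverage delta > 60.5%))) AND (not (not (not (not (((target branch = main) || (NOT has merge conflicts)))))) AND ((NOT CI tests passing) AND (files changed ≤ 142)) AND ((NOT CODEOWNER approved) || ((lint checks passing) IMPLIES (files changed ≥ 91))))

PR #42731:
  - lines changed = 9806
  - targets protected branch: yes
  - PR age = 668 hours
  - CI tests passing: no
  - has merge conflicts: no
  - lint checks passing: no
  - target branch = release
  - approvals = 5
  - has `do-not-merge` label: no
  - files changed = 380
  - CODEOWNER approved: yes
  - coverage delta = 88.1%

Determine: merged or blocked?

Atomic conditions:
  targets protected branch: yes → true
  PR age ≤ 468 hours: 668 ≤ 468 is false
  approvals = 3: 5 == 3 is false
  NOT lint checks passing: no → true
  has `do-not-merge` label: no → false
  coverage delta > 60.5%: 88.1 > 60.5 is true
  target branch = main: release == main is false
  NOT has merge conflicts: no → true
  NOT CI tests passing: no → true
  files changed ≤ 142: 380 ≤ 142 is false
  NOT CODEOWNER approved: yes → false
  lint checks passing: no → false
  files changed ≥ 91: 380 ≥ 91 is true
Combine:
[1.1] true AND false = false
[1.2] false OR true = true
[1.3] false AND true = false
[1] exactly-one(false, true, false) = true
[2.1.1.1.1.1] false OR true = true
[2.1.1.1.1] NOT true = false
[2.1.1.1] NOT false = true
[2.1.1] NOT true = false
[2.1] NOT false = true
[2.2] true AND false = false
[2.3.2] false → true (antecedent false ⇒ implication holds) = true
[2.3] false OR true = true
[2] true AND false AND true = false
[root] true AND false = false
Overall: false → blocked

Blocked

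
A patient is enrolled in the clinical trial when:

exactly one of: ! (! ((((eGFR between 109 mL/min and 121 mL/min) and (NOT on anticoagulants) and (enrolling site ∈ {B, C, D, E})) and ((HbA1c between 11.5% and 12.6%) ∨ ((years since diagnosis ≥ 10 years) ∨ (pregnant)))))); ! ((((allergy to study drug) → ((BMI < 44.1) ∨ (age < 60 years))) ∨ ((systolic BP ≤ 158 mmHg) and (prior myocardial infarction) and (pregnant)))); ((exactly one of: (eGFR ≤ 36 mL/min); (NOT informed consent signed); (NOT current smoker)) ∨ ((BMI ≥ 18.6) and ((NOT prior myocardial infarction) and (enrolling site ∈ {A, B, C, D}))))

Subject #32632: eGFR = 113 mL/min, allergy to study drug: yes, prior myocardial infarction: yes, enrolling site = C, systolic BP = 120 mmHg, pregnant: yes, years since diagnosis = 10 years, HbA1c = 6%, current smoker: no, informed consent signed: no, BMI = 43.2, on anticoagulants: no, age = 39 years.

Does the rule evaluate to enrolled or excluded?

Enrolled

Atomic conditions:
  eGFR between 109 mL/min and 121 mL/min: 113 in [109, 121] is true
  NOT on anticoagulants: no → true
  enrolling site ∈ {B, C, D, E}: C is in the set → true
  HbA1c between 11.5% and 12.6%: 6 in [11.5, 12.6] is false
  years since diagnosis ≥ 10 years: 10 ≥ 10 is true
  pregnant: yes → true
  allergy to study drug: yes → true
  BMI < 44.1: 43.2 < 44.1 is true
  age < 60 years: 39 < 60 is true
  systolic BP ≤ 158 mmHg: 120 ≤ 158 is true
  prior myocardial infarction: yes → true
  eGFR ≤ 36 mL/min: 113 ≤ 36 is false
  NOT informed consent signed: no → true
  NOT current smoker: no → true
  BMI ≥ 18.6: 43.2 ≥ 18.6 is true
  NOT prior myocardial infarction: yes → false
  enrolling site ∈ {A, B, C, D}: C is in the set → true
Combine:
[1.1.1.1] true AND true AND true = true
[1.1.1.2.2] true OR true = true
[1.1.1.2] false OR true = true
[1.1.1] true AND true = true
[1.1] NOT true = false
[1] NOT false = true
[2.1.1.2] true OR true = true
[2.1.1] true → true = true
[2.1.2] true AND true AND true = true
[2.1] true OR true = true
[2] NOT true = false
[3.1] exactly-one(false, true, true) = false
[3.2.2] false AND true = false
[3.2] true AND false = false
[3] false OR false = false
[root] exactly-one(true, false, false) = true
Overall: true → enrolled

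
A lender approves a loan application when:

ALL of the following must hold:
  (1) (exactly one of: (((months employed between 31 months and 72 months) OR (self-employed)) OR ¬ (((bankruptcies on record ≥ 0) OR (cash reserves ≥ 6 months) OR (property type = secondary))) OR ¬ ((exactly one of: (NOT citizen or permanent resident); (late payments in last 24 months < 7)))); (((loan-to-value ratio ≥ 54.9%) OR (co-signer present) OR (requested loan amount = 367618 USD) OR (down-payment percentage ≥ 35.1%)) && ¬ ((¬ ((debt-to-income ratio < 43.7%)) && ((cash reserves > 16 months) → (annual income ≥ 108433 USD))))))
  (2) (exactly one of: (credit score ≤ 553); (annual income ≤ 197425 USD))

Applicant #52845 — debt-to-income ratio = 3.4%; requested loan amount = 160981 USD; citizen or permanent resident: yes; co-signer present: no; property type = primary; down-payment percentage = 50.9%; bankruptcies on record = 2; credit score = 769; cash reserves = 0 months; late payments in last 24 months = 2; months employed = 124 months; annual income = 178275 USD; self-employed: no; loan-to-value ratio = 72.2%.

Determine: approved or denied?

Approved

Atomic conditions:
  months employed between 31 months and 72 months: 124 in [31, 72] is false
  self-employed: no → false
  bankruptcies on record ≥ 0: 2 ≥ 0 is true
  cash reserves ≥ 6 months: 0 ≥ 6 is false
  property type = secondary: primary == secondary is false
  NOT citizen or permanent resident: yes → false
  late payments in last 24 months < 7: 2 < 7 is true
  loan-to-value ratio ≥ 54.9%: 72.2 ≥ 54.9 is true
  co-signer present: no → false
  requested loan amount = 367618 USD: 160981 == 367618 is false
  down-payment percentage ≥ 35.1%: 50.9 ≥ 35.1 is true
  debt-to-income ratio < 43.7%: 3.4 < 43.7 is true
  cash reserves > 16 months: 0 > 16 is false
  annual income ≥ 108433 USD: 178275 ≥ 108433 is true
  credit score ≤ 553: 769 ≤ 553 is false
  annual income ≤ 197425 USD: 178275 ≤ 197425 is true
Combine:
[1.1.1] false OR false = false
[1.1.2.1] true OR false OR false = true
[1.1.2] NOT true = false
[1.1.3.1] exactly-one(false, true) = true
[1.1.3] NOT true = false
[1.1] false OR false OR false = false
[1.2.1] true OR false OR false OR true = true
[1.2.2.1.1] NOT true = false
[1.2.2.1.2] false → true (antecedent false ⇒ implication holds) = true
[1.2.2.1] false AND true = false
[1.2.2] NOT false = true
[1.2] true AND true = true
[1] exactly-one(false, true) = true
[2] exactly-one(false, true) = true
[root] true AND true = true
Overall: true → approved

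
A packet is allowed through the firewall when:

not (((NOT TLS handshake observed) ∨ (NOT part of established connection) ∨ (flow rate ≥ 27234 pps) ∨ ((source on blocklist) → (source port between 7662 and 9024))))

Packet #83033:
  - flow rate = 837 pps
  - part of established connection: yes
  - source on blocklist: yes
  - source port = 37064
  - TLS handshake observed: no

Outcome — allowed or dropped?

Dropped

Atomic conditions:
  NOT TLS handshake observed: no → true
  NOT part of established connection: yes → false
  flow rate ≥ 27234 pps: 837 ≥ 27234 is false
  source on blocklist: yes → true
  source port between 7662 and 9024: 37064 in [7662, 9024] is false
Combine:
[1.4] true → false = false
[1] true OR false OR false OR false = true
[root] NOT true = false
Overall: false → dropped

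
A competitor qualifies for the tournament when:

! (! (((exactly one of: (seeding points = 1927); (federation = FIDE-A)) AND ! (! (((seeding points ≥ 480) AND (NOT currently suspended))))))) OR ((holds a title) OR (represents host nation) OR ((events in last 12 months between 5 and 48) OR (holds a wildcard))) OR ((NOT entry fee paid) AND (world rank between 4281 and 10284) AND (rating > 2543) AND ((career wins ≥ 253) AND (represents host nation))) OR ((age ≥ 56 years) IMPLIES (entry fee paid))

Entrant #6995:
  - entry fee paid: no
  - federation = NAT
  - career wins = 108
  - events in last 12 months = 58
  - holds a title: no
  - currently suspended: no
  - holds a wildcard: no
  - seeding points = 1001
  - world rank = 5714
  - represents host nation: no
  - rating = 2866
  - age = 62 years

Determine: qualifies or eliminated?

Atomic conditions:
  seeding points = 1927: 1001 == 1927 is false
  federation = FIDE-A: NAT == FIDE-A is false
  seeding points ≥ 480: 1001 ≥ 480 is true
  NOT currently suspended: no → true
  holds a title: no → false
  represents host nation: no → false
  events in last 12 months between 5 and 48: 58 in [5, 48] is false
  holds a wildcard: no → false
  NOT entry fee paid: no → true
  world rank between 4281 and 10284: 5714 in [4281, 10284] is true
  rating > 2543: 2866 > 2543 is true
  career wins ≥ 253: 108 ≥ 253 is false
  age ≥ 56 years: 62 ≥ 56 is true
  entry fee paid: no → false
Combine:
[1.1.1.1] exactly-one(false, false) = false
[1.1.1.2.1.1] true AND true = true
[1.1.1.2.1] NOT true = false
[1.1.1.2] NOT false = true
[1.1.1] false AND true = false
[1.1] NOT false = true
[1] NOT true = false
[2.3] false OR false = false
[2] false OR false OR false = false
[3.4] false AND false = false
[3] true AND true AND true AND false = false
[4] true → false = false
[root] false OR false OR false OR false = false
Overall: false → eliminated

Eliminated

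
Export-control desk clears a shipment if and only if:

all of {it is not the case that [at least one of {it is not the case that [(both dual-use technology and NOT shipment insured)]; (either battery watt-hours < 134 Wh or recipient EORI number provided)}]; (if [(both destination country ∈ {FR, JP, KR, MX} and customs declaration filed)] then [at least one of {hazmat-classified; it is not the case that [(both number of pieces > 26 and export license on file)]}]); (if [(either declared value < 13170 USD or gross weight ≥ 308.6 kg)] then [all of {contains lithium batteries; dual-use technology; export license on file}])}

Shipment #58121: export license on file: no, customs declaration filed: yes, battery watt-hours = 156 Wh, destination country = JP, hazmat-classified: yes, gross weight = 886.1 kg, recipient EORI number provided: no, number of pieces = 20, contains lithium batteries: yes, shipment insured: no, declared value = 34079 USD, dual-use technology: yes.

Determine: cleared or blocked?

Blocked

Atomic conditions:
  dual-use technology: yes → true
  NOT shipment insured: no → true
  battery watt-hours < 134 Wh: 156 < 134 is false
  recipient EORI number provided: no → false
  destination country ∈ {FR, JP, KR, MX}: JP is in the set → true
  customs declaration filed: yes → true
  hazmat-classified: yes → true
  number of pieces > 26: 20 > 26 is false
  export license on file: no → false
  declared value < 13170 USD: 34079 < 13170 is false
  gross weight ≥ 308.6 kg: 886.1 ≥ 308.6 is true
  contains lithium batteries: yes → true
Combine:
[1.1.1.1] true AND true = true
[1.1.1] NOT true = false
[1.1.2] false OR false = false
[1.1] false OR false = false
[1] NOT false = true
[2.1] true AND true = true
[2.2.2.1] false AND false = false
[2.2.2] NOT false = true
[2.2] true OR true = true
[2] true → true = true
[3.1] false OR true = true
[3.2] true AND true AND false = false
[3] true → false = false
[root] true AND true AND false = false
Overall: false → blocked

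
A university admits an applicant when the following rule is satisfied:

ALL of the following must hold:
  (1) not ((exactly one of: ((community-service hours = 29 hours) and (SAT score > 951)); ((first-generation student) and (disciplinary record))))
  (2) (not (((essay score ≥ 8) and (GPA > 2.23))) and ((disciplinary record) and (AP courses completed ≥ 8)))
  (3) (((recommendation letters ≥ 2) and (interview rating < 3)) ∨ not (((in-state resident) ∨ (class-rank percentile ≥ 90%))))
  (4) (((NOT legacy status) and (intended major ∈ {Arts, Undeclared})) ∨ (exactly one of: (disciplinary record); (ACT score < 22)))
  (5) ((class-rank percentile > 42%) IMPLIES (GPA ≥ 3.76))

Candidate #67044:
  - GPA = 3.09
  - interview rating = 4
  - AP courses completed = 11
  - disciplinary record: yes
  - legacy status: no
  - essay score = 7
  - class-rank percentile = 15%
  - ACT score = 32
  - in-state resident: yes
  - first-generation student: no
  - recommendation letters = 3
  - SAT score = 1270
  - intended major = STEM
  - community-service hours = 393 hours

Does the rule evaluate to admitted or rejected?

Atomic conditions:
  community-service hours = 29 hours: 393 == 29 is false
  SAT score > 951: 1270 > 951 is true
  first-generation student: no → false
  disciplinary record: yes → true
  essay score ≥ 8: 7 ≥ 8 is false
  GPA > 2.23: 3.09 > 2.23 is true
  AP courses completed ≥ 8: 11 ≥ 8 is true
  recommendation letters ≥ 2: 3 ≥ 2 is true
  interview rating < 3: 4 < 3 is false
  in-state resident: yes → true
  class-rank percentile ≥ 90%: 15 ≥ 90 is false
  NOT legacy status: no → true
  intended major ∈ {Arts, Undeclared}: STEM is not in the set → false
  ACT score < 22: 32 < 22 is false
  class-rank percentile > 42%: 15 > 42 is false
  GPA ≥ 3.76: 3.09 ≥ 3.76 is false
Combine:
[1.1.1] false AND true = false
[1.1.2] false AND true = false
[1.1] exactly-one(false, false) = false
[1] NOT false = true
[2.1.1] false AND true = false
[2.1] NOT false = true
[2.2] true AND true = true
[2] true AND true = true
[3.1] true AND false = false
[3.2.1] true OR false = true
[3.2] NOT true = false
[3] false OR false = false
[4.1] true AND false = false
[4.2] exactly-one(true, false) = true
[4] false OR true = true
[5] false → false (antecedent false ⇒ implication holds) = true
[root] true AND true AND false AND true AND true = false
Overall: false → rejected

Rejected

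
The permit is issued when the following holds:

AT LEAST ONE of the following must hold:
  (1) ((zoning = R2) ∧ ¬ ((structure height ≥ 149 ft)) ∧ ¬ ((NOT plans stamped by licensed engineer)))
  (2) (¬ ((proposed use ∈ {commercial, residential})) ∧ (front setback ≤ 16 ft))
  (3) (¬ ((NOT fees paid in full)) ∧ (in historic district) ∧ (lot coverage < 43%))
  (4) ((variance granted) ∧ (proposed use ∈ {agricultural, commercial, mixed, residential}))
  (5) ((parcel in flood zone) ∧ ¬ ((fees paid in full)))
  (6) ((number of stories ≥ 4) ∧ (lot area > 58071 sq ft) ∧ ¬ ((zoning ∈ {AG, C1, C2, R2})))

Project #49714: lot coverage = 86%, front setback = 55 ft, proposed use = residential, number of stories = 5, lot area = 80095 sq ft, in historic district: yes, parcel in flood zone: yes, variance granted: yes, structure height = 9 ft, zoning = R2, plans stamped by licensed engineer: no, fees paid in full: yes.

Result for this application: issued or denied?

Atomic conditions:
  zoning = R2: R2 == R2 is true
  structure height ≥ 149 ft: 9 ≥ 149 is false
  NOT plans stamped by licensed engineer: no → true
  proposed use ∈ {commercial, residential}: residential is in the set → true
  front setback ≤ 16 ft: 55 ≤ 16 is false
  NOT fees paid in full: yes → false
  in historic district: yes → true
  lot coverage < 43%: 86 < 43 is false
  variance granted: yes → true
  proposed use ∈ {agricultural, commercial, mixed, residential}: residential is in the set → true
  parcel in flood zone: yes → true
  fees paid in full: yes → true
  number of stories ≥ 4: 5 ≥ 4 is true
  lot area > 58071 sq ft: 80095 > 58071 is true
  zoning ∈ {AG, C1, C2, R2}: R2 is in the set → true
Combine:
[1.2] NOT false = true
[1.3] NOT true = false
[1] true AND true AND false = false
[2.1] NOT true = false
[2] false AND false = false
[3.1] NOT false = true
[3] true AND true AND false = false
[4] true AND true = true
[5.2] NOT true = false
[5] true AND false = false
[6.3] NOT true = false
[6] true AND true AND false = false
[root] false OR false OR false OR true OR false OR false = true
Overall: true → issued

Issued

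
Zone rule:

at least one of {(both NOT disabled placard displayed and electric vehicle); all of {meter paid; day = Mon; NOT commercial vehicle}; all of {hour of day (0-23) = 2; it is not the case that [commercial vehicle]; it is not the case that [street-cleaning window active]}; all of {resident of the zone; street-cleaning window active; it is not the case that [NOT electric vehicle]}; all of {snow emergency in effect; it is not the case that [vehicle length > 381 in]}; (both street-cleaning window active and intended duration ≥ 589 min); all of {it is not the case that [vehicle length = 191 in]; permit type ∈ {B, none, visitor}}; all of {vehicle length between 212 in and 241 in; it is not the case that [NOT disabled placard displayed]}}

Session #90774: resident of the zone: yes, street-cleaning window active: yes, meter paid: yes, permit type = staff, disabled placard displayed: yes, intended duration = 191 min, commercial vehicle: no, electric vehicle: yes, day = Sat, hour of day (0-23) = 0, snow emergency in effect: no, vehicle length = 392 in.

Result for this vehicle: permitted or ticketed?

Permitted

Atomic conditions:
  NOT disabled placard displayed: yes → false
  electric vehicle: yes → true
  meter paid: yes → true
  day = Mon: Sat == Mon is false
  NOT commercial vehicle: no → true
  hour of day (0-23) = 2: 0 == 2 is false
  commercial vehicle: no → false
  street-cleaning window active: yes → true
  resident of the zone: yes → true
  NOT electric vehicle: yes → false
  snow emergency in effect: no → false
  vehicle length > 381 in: 392 > 381 is true
  intended duration ≥ 589 min: 191 ≥ 589 is false
  vehicle length = 191 in: 392 == 191 is false
  permit type ∈ {B, none, visitor}: staff is not in the set → false
  vehicle length between 212 in and 241 in: 392 in [212, 241] is false
Combine:
[1] false AND true = false
[2] true AND false AND true = false
[3.2] NOT false = true
[3.3] NOT true = false
[3] false AND true AND false = false
[4.3] NOT false = true
[4] true AND true AND true = true
[5.2] NOT true = false
[5] false AND false = false
[6] true AND false = false
[7.1] NOT false = true
[7] true AND false = false
[8.2] NOT false = true
[8] false AND true = false
[root] false OR false OR false OR true OR false OR false OR false OR false = true
Overall: true → permitted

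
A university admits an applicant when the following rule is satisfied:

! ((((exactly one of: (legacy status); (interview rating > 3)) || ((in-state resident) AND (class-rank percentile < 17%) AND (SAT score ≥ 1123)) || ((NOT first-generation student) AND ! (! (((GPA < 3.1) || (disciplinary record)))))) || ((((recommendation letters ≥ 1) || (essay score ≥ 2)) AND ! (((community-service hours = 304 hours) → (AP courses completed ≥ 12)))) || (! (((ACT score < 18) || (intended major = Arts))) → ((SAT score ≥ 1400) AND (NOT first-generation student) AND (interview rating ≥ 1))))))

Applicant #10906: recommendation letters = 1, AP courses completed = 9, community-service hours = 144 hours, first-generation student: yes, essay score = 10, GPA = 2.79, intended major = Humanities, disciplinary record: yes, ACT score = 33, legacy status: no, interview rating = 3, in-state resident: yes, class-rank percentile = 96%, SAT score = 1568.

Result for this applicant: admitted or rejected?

Admitted

Atomic conditions:
  legacy status: no → false
  interview rating > 3: 3 > 3 is false
  in-state resident: yes → true
  class-rank percentile < 17%: 96 < 17 is false
  SAT score ≥ 1123: 1568 ≥ 1123 is true
  NOT first-generation student: yes → false
  GPA < 3.1: 2.79 < 3.1 is true
  disciplinary record: yes → true
  recommendation letters ≥ 1: 1 ≥ 1 is true
  essay score ≥ 2: 10 ≥ 2 is true
  community-service hours = 304 hours: 144 == 304 is false
  AP courses completed ≥ 12: 9 ≥ 12 is false
  ACT score < 18: 33 < 18 is false
  intended major = Arts: Humanities == Arts is false
  SAT score ≥ 1400: 1568 ≥ 1400 is true
  interview rating ≥ 1: 3 ≥ 1 is true
Combine:
[1.1.1] exactly-one(false, false) = false
[1.1.2] true AND false AND true = false
[1.1.3.2.1.1] true OR true = true
[1.1.3.2.1] NOT true = false
[1.1.3.2] NOT false = true
[1.1.3] false AND true = false
[1.1] false OR false OR false = false
[1.2.1.1] true OR true = true
[1.2.1.2.1] false → false (antecedent false ⇒ implication holds) = true
[1.2.1.2] NOT true = false
[1.2.1] true AND false = false
[1.2.2.1.1] false OR false = false
[1.2.2.1] NOT false = true
[1.2.2.2] true AND false AND true = false
[1.2.2] true → false = false
[1.2] false OR false = false
[1] false OR false = false
[root] NOT false = true
Overall: true → admitted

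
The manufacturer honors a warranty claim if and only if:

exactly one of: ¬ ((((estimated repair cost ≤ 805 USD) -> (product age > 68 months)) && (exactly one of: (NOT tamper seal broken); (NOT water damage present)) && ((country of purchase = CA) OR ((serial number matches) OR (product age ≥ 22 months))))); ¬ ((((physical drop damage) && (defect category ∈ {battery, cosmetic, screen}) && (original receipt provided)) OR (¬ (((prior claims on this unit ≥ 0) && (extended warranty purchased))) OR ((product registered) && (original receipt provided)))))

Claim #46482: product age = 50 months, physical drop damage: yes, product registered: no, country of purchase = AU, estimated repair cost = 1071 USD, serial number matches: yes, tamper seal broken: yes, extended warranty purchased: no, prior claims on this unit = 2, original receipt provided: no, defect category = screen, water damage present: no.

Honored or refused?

Refused

Atomic conditions:
  estimated repair cost ≤ 805 USD: 1071 ≤ 805 is false
  product age > 68 months: 50 > 68 is false
  NOT tamper seal broken: yes → false
  NOT water damage present: no → true
  country of purchase = CA: AU == CA is false
  serial number matches: yes → true
  product age ≥ 22 months: 50 ≥ 22 is true
  physical drop damage: yes → true
  defect category ∈ {battery, cosmetic, screen}: screen is in the set → true
  original receipt provided: no → false
  prior claims on this unit ≥ 0: 2 ≥ 0 is true
  extended warranty purchased: no → false
  product registered: no → false
Combine:
[1.1.1] false → false (antecedent false ⇒ implication holds) = true
[1.1.2] exactly-one(false, true) = true
[1.1.3.2] true OR true = true
[1.1.3] false OR true = true
[1.1] true AND true AND true = true
[1] NOT true = false
[2.1.1] true AND true AND false = false
[2.1.2.1.1] true AND false = false
[2.1.2.1] NOT false = true
[2.1.2.2] false AND false = false
[2.1.2] true OR false = true
[2.1] false OR true = true
[2] NOT true = false
[root] exactly-one(false, false) = false
Overall: false → refused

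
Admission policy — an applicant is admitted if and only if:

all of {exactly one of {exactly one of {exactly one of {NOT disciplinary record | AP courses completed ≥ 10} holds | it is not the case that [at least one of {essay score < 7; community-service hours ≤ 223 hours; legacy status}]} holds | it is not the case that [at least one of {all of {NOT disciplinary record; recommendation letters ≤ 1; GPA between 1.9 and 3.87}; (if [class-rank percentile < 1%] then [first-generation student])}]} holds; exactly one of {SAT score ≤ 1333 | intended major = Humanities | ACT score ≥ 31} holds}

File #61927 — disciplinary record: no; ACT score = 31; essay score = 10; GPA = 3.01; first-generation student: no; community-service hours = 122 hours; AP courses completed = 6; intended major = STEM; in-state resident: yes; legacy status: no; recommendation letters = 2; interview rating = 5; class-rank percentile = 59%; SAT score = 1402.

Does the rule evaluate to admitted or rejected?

Admitted

Atomic conditions:
  NOT disciplinary record: no → true
  AP courses completed ≥ 10: 6 ≥ 10 is false
  essay score < 7: 10 < 7 is false
  community-service hours ≤ 223 hours: 122 ≤ 223 is true
  legacy status: no → false
  recommendation letters ≤ 1: 2 ≤ 1 is false
  GPA between 1.9 and 3.87: 3.01 in [1.9, 3.87] is true
  class-rank percentile < 1%: 59 < 1 is false
  first-generation student: no → false
  SAT score ≤ 1333: 1402 ≤ 1333 is false
  intended major = Humanities: STEM == Humanities is false
  ACT score ≥ 31: 31 ≥ 31 is true
Combine:
[1.1.1] exactly-one(true, false) = true
[1.1.2.1] false OR true OR false = true
[1.1.2] NOT true = false
[1.1] exactly-one(true, false) = true
[1.2.1.1] true AND false AND true = false
[1.2.1.2] false → false (antecedent false ⇒ implication holds) = true
[1.2.1] false OR true = true
[1.2] NOT true = false
[1] exactly-one(true, false) = true
[2] exactly-one(false, false, true) = true
[root] true AND true = true
Overall: true → admitted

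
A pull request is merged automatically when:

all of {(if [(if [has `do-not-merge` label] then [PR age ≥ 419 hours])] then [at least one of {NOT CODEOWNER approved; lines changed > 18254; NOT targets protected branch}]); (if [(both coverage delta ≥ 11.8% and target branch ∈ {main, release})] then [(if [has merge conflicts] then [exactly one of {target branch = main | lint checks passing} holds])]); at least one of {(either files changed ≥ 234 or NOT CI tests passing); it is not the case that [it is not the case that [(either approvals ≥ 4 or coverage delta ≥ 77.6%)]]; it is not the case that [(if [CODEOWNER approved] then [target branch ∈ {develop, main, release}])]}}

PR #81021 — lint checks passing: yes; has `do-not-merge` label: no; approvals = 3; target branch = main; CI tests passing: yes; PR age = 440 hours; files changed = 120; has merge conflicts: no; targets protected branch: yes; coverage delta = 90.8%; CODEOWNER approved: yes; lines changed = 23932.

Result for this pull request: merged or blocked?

Atomic conditions:
  has `do-not-merge` label: no → false
  PR age ≥ 419 hours: 440 ≥ 419 is true
  NOT CODEOWNER approved: yes → false
  lines changed > 18254: 23932 > 18254 is true
  NOT targets protected branch: yes → false
  coverage delta ≥ 11.8%: 90.8 ≥ 11.8 is true
  target branch ∈ {main, release}: main is in the set → true
  has merge conflicts: no → false
  target branch = main: main == main is true
  lint checks passing: yes → true
  files changed ≥ 234: 120 ≥ 234 is false
  NOT CI tests passing: yes → false
  approvals ≥ 4: 3 ≥ 4 is false
  coverage delta ≥ 77.6%: 90.8 ≥ 77.6 is true
  CODEOWNER approved: yes → true
  target branch ∈ {develop, main, release}: main is in the set → true
Combine:
[1.1] false → true (antecedent false ⇒ implication holds) = true
[1.2] false OR true OR false = true
[1] true → true = true
[2.1] true AND true = true
[2.2.2] exactly-one(true, true) = false
[2.2] false → false (antecedent false ⇒ implication holds) = true
[2] true → true = true
[3.1] false OR false = false
[3.2.1.1] false OR true = true
[3.2.1] NOT true = false
[3.2] NOT false = true
[3.3.1] true → true = true
[3.3] NOT true = false
[3] false OR true OR false = true
[root] true AND true AND true = true
Overall: true → merged

Merged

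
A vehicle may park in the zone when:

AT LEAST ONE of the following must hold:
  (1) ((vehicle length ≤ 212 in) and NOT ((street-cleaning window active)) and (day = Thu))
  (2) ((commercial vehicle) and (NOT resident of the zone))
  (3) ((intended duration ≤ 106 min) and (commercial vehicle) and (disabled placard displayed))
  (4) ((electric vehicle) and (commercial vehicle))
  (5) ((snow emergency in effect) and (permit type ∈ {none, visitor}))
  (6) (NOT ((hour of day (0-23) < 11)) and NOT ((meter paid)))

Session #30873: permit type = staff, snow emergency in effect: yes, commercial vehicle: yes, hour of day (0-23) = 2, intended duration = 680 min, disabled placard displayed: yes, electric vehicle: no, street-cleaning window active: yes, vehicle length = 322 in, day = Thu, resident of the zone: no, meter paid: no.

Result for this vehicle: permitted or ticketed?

Permitted

Atomic conditions:
  vehicle length ≤ 212 in: 322 ≤ 212 is false
  street-cleaning window active: yes → true
  day = Thu: Thu == Thu is true
  commercial vehicle: yes → true
  NOT resident of the zone: no → true
  intended duration ≤ 106 min: 680 ≤ 106 is false
  disabled placard displayed: yes → true
  electric vehicle: no → false
  snow emergency in effect: yes → true
  permit type ∈ {none, visitor}: staff is not in the set → false
  hour of day (0-23) < 11: 2 < 11 is true
  meter paid: no → false
Combine:
[1.2] NOT true = false
[1] false AND false AND true = false
[2] true AND true = true
[3] false AND true AND true = false
[4] false AND true = false
[5] true AND false = false
[6.1] NOT true = false
[6.2] NOT false = true
[6] false AND true = false
[root] false OR true OR false OR false OR false OR false = true
Overall: true → permitted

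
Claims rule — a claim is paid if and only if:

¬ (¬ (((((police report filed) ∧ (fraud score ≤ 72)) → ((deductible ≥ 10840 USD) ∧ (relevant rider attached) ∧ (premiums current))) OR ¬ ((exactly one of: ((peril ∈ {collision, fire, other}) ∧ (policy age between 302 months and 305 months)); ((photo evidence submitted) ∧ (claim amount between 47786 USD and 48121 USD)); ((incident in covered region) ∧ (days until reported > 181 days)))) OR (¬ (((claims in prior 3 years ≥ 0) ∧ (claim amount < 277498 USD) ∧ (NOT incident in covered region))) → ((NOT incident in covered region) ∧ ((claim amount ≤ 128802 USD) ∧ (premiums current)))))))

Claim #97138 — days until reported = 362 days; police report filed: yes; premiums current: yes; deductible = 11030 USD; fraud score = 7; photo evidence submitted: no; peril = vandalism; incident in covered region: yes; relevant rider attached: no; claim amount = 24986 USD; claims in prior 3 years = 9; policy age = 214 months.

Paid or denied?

Denied

Atomic conditions:
  police report filed: yes → true
  fraud score ≤ 72: 7 ≤ 72 is true
  deductible ≥ 10840 USD: 11030 ≥ 10840 is true
  relevant rider attached: no → false
  premiums current: yes → true
  peril ∈ {collision, fire, other}: vandalism is not in the set → false
  policy age between 302 months and 305 months: 214 in [302, 305] is false
  photo evidence submitted: no → false
  claim amount between 47786 USD and 48121 USD: 24986 in [47786, 48121] is false
  incident in covered region: yes → true
  days until reported > 181 days: 362 > 181 is true
  claims in prior 3 years ≥ 0: 9 ≥ 0 is true
  claim amount < 277498 USD: 24986 < 277498 is true
  NOT incident in covered region: yes → false
  claim amount ≤ 128802 USD: 24986 ≤ 128802 is true
Combine:
[1.1.1.1] true AND true = true
[1.1.1.2] true AND false AND true = false
[1.1.1] true → false = false
[1.1.2.1.1] false AND false = false
[1.1.2.1.2] false AND false = false
[1.1.2.1.3] true AND true = true
[1.1.2.1] exactly-one(false, false, true) = true
[1.1.2] NOT true = false
[1.1.3.1.1] true AND true AND false = false
[1.1.3.1] NOT false = true
[1.1.3.2.2] true AND true = true
[1.1.3.2] false AND true = false
[1.1.3] true → false = false
[1.1] false OR false OR false = false
[1] NOT false = true
[root] NOT true = false
Overall: false → denied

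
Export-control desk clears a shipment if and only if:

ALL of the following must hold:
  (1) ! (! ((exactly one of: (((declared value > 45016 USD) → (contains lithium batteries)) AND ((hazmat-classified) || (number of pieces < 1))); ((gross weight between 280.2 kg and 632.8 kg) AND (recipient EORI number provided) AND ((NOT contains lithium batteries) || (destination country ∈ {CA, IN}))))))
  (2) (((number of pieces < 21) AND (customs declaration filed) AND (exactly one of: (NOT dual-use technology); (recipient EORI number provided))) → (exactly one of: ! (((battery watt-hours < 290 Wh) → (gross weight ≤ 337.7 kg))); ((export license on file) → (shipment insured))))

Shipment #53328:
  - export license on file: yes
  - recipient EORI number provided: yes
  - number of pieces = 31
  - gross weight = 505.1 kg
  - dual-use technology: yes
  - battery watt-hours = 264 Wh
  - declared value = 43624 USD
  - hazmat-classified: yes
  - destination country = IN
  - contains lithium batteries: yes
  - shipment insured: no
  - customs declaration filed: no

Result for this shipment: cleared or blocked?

Blocked

Atomic conditions:
  declared value > 45016 USD: 43624 > 45016 is false
  contains lithium batteries: yes → true
  hazmat-classified: yes → true
  number of pieces < 1: 31 < 1 is false
  gross weight between 280.2 kg and 632.8 kg: 505.1 in [280.2, 632.8] is true
  recipient EORI number provided: yes → true
  NOT contains lithium batteries: yes → false
  destination country ∈ {CA, IN}: IN is in the set → true
  number of pieces < 21: 31 < 21 is false
  customs declaration filed: no → false
  NOT dual-use technology: yes → false
  battery watt-hours < 290 Wh: 264 < 290 is true
  gross weight ≤ 337.7 kg: 505.1 ≤ 337.7 is false
  export license on file: yes → true
  shipment insured: no → false
Combine:
[1.1.1.1.1] false → true (antecedent false ⇒ implication holds) = true
[1.1.1.1.2] true OR false = true
[1.1.1.1] true AND true = true
[1.1.1.2.3] false OR true = true
[1.1.1.2] true AND true AND true = true
[1.1.1] exactly-one(true, true) = false
[1.1] NOT false = true
[1] NOT true = false
[2.1.3] exactly-one(false, true) = true
[2.1] false AND false AND true = false
[2.2.1.1] true → false = false
[2.2.1] NOT false = true
[2.2.2] true → false = false
[2.2] exactly-one(true, false) = true
[2] false → true (antecedent false ⇒ implication holds) = true
[root] false AND true = false
Overall: false → blocked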